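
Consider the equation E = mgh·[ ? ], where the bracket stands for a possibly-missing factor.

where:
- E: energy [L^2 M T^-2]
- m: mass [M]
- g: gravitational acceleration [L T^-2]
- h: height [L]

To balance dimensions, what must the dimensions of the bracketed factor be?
Nothing is missing — the bracketed factor must be dimensionless.

E has dimensions [L^2 M T^-2] and mgh already has dimensions [L^2 M T^-2], so E = mgh is dimensionally complete.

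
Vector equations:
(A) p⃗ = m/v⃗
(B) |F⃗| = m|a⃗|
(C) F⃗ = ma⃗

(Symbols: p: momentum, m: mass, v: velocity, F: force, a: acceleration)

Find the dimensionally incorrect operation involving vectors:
(A) p⃗ = m/v⃗

(A) p⃗ = m/v⃗: LHS [L M T^-1], RHS [L^-1 M T] ✗ — momentum is mass times velocity; should be mv⃗ (and division by a vector is undefined)
(B) |F⃗| = m|a⃗|: LHS [L M T^-2], RHS [L M T^-2] ✓ — magnitudes of vectors are scalars
(C) F⃗ = ma⃗: LHS [L M T^-2], RHS [L M T^-2] ✓ — Force and acceleration are vectors, mass is a scalar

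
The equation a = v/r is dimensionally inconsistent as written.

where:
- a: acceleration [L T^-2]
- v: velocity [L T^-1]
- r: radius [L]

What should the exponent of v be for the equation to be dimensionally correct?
The exponent of v should be 2: a = v^2/r

The LHS a has dimensions [L T^-2]; v has dimensions [L T^-1].
As written, the RHS v/r (exponent 1 on v) has dimensions [T^-1], which does not match.
With exponent 2, the RHS v^2/r has dimensions [L T^-2], matching the LHS.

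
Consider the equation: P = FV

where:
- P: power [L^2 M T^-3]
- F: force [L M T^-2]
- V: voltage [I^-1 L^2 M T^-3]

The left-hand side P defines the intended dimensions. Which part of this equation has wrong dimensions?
The right-hand side term FV

P has dimensions [L^2 M T^-3], but FV has dimensions [I^-1 L^3 M^2 T^-5], so the term FV is dimensionally wrong for P.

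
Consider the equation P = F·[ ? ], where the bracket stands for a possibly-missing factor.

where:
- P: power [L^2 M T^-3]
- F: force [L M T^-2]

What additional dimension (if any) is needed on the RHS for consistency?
[L T^-1] — velocity (e.g. v)

P has dimensions [L^2 M T^-3]; F has dimensions [L M T^-2].
The bracketed factor must supply [L^2 M T^-3] / [L M T^-2] = [L T^-1].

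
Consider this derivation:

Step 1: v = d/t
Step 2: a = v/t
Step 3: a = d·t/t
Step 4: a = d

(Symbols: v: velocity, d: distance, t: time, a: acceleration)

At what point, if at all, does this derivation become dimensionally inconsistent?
Step 3

Step 1: v = d/t → LHS [L T^-1], RHS [L T^-1] ✓
Step 2: a = v/t → LHS [L T^-2], RHS [L T^-2] ✓
Step 3: a = d·t/t → LHS [L T^-2], RHS [L] ✗

The first dimensional inconsistency appears in step 3: a = d·t/t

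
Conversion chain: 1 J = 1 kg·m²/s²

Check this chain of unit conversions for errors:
The chain is correct (no errors).

Correct: Joule is defined as kg·m²/s²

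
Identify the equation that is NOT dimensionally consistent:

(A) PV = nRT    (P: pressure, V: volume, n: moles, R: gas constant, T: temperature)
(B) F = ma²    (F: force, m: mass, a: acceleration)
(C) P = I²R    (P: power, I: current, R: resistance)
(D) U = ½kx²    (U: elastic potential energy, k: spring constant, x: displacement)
(B) F = ma²

The equation (B) F = ma² is dimensionally incorrect.

LHS (F): [L M T^-2]
RHS (ma²): [L^2 M T^-4] ✗

The dimensions do not match. The other three equations balance.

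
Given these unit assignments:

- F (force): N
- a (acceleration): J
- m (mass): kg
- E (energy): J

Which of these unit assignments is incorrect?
a

The variable a (acceleration) should have units m/s², not J.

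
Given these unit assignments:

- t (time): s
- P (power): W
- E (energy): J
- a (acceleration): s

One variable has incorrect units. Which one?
a

The variable a (acceleration) should have units m/s², not s.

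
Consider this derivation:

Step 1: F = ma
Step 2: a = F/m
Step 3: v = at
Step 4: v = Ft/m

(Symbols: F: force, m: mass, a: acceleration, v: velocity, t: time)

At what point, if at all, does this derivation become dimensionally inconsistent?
No step introduces an error — all steps are dimensionally consistent.

Step 1: F = ma → LHS [L M T^-2], RHS [L M T^-2] ✓
Step 2: a = F/m → LHS [L T^-2], RHS [L T^-2] ✓
Step 3: v = at → LHS [L T^-1], RHS [L T^-1] ✓
Step 4: v = Ft/m → LHS [L T^-1], RHS [L T^-1] ✓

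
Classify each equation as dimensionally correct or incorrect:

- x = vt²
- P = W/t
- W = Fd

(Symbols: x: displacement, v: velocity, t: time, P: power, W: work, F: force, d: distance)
Dimensionally correct: P = W/t, W = Fd
Dimensionally incorrect: x = vt²
Ordered (correct first, then incorrect): P = W/t, W = Fd, x = vt²

- x = vt²: LHS [L], RHS [L T] → incorrect ✗
- P = W/t: LHS [L^2 M T^-3], RHS [L^2 M T^-3] → correct ✓
- W = Fd: LHS [L^2 M T^-2], RHS [L^2 M T^-2] → correct ✓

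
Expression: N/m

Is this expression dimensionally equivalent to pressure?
No

The expression N/m has dimensions [M T^-2], but pressure has dimensions [L^-1 M T^-2].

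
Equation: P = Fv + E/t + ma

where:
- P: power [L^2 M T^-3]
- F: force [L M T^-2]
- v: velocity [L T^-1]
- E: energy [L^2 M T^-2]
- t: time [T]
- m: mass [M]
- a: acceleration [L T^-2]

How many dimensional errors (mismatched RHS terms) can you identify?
1

LHS P: [L^2 M T^-3]
- Fv: [L^2 M T^-3] ✓
- E/t: [L^2 M T^-3] ✓
- ma: [L M T^-2] ✗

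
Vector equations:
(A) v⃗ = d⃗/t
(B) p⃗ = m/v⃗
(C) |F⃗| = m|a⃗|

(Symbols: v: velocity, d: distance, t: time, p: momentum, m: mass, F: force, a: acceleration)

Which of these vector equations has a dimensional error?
(B) p⃗ = m/v⃗

(A) v⃗ = d⃗/t: LHS [L T^-1], RHS [L T^-1] ✓ — displacement (vector) divided by time (scalar)
(B) p⃗ = m/v⃗: LHS [L M T^-1], RHS [L^-1 M T] ✗ — momentum is mass times velocity; should be mv⃗ (and division by a vector is undefined)
(C) |F⃗| = m|a⃗|: LHS [L M T^-2], RHS [L M T^-2] ✓ — magnitudes of vectors are scalars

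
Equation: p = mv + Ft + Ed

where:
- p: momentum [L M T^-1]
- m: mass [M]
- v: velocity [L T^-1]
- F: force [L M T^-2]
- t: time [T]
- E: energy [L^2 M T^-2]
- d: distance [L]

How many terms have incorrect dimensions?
1

LHS p: [L M T^-1]
- mv: [L M T^-1] ✓
- Ft: [L M T^-1] ✓
- Ed: [L^3 M T^-2] ✗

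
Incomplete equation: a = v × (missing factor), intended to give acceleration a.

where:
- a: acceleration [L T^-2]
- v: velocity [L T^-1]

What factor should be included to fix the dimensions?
1/t (inverse time), dimensions [T^-1]

a has dimensions [L T^-2] and v has dimensions [L T^-1].
The missing factor must have dimensions [L T^-2] / [L T^-1] = [T^-1], i.e. inverse time (1/t).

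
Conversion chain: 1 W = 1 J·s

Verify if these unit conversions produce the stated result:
The chain is incorrect (it contains an error).

Incorrect: Watt is J/s, not J·s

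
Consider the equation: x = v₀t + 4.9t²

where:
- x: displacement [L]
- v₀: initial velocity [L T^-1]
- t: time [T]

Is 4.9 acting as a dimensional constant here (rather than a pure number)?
Yes

x has dimensions [L], while t² alone has dimensions [T^2]. For the equation to balance, the factor 4.9 must carry dimensions [L T^-2] — it is a dimensional constant (a numerical value of a physical quantity with its units suppressed), not a pure number.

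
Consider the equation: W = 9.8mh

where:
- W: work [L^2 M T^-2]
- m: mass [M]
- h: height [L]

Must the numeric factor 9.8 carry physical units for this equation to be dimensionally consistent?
Yes

W has dimensions [L^2 M T^-2], while mh alone has dimensions [L M]. For the equation to balance, the factor 9.8 must carry dimensions [L T^-2] — it is a dimensional constant (a numerical value of a physical quantity with its units suppressed), not a pure number.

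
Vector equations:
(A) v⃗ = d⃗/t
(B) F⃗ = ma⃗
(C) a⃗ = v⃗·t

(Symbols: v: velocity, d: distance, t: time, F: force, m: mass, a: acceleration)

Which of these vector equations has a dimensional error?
(C) a⃗ = v⃗·t

(A) v⃗ = d⃗/t: LHS [L T^-1], RHS [L T^-1] ✓ — displacement (vector) divided by time (scalar)
(B) F⃗ = ma⃗: LHS [L M T^-2], RHS [L M T^-2] ✓ — Force and acceleration are vectors, mass is a scalar
(C) a⃗ = v⃗·t: LHS [L T^-2], RHS [L] ✗ — acceleration is velocity per time; should be v⃗/t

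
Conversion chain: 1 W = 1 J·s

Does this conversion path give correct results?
The chain is incorrect (it contains an error).

Incorrect: Watt is J/s, not J·s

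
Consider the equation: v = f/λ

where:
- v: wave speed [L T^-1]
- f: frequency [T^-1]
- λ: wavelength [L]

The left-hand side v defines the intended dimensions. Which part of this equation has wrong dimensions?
The right-hand side term f/λ

v has dimensions [L T^-1], but f/λ has dimensions [L^-1 T^-1], so the term f/λ is dimensionally wrong for v.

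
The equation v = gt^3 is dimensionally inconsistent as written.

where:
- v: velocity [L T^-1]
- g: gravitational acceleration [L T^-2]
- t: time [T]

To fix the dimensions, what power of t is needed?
The exponent of t should be 1: v = gt

The LHS v has dimensions [L T^-1]; t has dimensions [T].
As written, the RHS gt^3 (exponent 3 on t) has dimensions [L T], which does not match.
With exponent 1, the RHS gt has dimensions [L T^-1], matching the LHS.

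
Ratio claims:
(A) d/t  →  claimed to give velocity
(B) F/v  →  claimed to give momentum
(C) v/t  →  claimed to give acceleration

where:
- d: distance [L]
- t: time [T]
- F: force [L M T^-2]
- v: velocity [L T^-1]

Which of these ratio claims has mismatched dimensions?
(B) F/v does not give momentum

(A) d/t: [L T^-1] = velocity [L T^-1] ✓
(B) F/v: [M T^-1] ≠ momentum [L M T^-1] ✗
(C) v/t: [L T^-2] = acceleration [L T^-2] ✓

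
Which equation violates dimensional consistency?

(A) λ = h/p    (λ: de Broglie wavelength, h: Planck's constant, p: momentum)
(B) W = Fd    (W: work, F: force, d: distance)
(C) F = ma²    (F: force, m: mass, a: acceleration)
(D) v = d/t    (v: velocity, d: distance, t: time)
(C) F = ma²

The equation (C) F = ma² is dimensionally incorrect.

LHS (F): [L M T^-2]
RHS (ma²): [L^2 M T^-4] ✗

The dimensions do not match. The other three equations balance.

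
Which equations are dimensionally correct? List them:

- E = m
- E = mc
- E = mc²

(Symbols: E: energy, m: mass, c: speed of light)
Dimensionally correct: E = mc²
Dimensionally incorrect: E = m, E = mc
Ordered (correct first, then incorrect): E = mc², E = m, E = mc

- E = m: LHS [L^2 M T^-2], RHS [M] → incorrect ✗
- E = mc: LHS [L^2 M T^-2], RHS [L M T^-1] → incorrect ✗
- E = mc²: LHS [L^2 M T^-2], RHS [L^2 M T^-2] → correct ✓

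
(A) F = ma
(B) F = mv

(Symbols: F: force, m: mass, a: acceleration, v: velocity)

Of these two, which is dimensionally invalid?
(B)

(A) F = ma: LHS [L M T^-2], RHS [L M T^-2] ✓
(B) F = mv: LHS [L M T^-2], RHS [L M T^-1] ✗

Expression (B) F = mv is dimensionally incorrect.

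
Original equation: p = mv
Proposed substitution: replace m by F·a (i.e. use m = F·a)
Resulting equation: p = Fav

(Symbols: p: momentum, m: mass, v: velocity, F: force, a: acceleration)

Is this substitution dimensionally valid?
No

[m] = [M] and [F·a] = [L^2 M T^-4]. These differ, so the substitution replaces a quantity by one of different dimensions and the result p = Fav has LHS [L M T^-1] vs RHS [L^3 M T^-5] — inconsistent.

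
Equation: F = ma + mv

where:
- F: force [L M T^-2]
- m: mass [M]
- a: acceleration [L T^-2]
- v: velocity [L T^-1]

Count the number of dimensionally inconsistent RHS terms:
1

LHS F: [L M T^-2]
- ma: [L M T^-2] ✓
- mv: [L M T^-1] ✗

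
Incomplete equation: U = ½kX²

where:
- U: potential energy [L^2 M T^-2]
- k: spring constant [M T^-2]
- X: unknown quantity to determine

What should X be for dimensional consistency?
X = x (displacement), dimensions [L]

U has dimensions [L^2 M T^-2]; the rest of the RHS (½k) has dimensions [M T^-2].
So X² must have dimensions [L^2], i.e. X has dimensions [L] — X = x (displacement).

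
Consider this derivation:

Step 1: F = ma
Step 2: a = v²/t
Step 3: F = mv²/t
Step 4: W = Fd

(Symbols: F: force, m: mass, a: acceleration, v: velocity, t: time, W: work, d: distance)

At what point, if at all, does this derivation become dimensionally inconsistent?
Step 2

Step 1: F = ma → LHS [L M T^-2], RHS [L M T^-2] ✓
Step 2: a = v²/t → LHS [L T^-2], RHS [L^2 T^-3] ✗

The first dimensional inconsistency appears in step 2: a = v²/t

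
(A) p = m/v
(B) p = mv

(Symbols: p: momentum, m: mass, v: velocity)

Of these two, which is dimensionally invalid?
(A)

(A) p = m/v: LHS [L M T^-1], RHS [L^-1 M T] ✗
(B) p = mv: LHS [L M T^-1], RHS [L M T^-1] ✓

Expression (A) p = m/v is dimensionally incorrect.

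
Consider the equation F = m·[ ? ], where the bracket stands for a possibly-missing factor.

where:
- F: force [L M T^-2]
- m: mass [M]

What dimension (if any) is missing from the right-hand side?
[L T^-2] — acceleration (e.g. a)

F has dimensions [L M T^-2]; m has dimensions [M].
The bracketed factor must supply [L M T^-2] / [M] = [L T^-2].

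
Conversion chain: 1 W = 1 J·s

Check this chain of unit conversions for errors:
The chain is incorrect (it contains an error).

Incorrect: Watt is J/s, not J·s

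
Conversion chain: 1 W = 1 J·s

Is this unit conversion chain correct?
The chain is incorrect (it contains an error).

Incorrect: Watt is J/s, not J·s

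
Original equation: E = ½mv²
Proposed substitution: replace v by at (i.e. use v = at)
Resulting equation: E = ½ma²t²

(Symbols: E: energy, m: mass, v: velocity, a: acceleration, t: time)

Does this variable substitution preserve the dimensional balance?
Yes

[v] = [L T^-1] and [at] = [L T^-1]. These match, so the substitution replaces a quantity by one of the same dimensions and the result E = ½ma²t² has LHS [L^2 M T^-2] vs RHS [L^2 M T^-2] — still consistent.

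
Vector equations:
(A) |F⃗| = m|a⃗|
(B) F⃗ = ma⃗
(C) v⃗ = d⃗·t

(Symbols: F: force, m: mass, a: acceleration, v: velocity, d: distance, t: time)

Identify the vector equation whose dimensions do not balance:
(C) v⃗ = d⃗·t

(A) |F⃗| = m|a⃗|: LHS [L M T^-2], RHS [L M T^-2] ✓ — magnitudes of vectors are scalars
(B) F⃗ = ma⃗: LHS [L M T^-2], RHS [L M T^-2] ✓ — Force and acceleration are vectors, mass is a scalar
(C) v⃗ = d⃗·t: LHS [L T^-1], RHS [L T] ✗ — velocity is displacement per time; should be d⃗/t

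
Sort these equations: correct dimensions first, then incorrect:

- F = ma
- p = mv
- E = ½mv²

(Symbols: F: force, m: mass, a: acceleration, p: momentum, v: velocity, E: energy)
Dimensionally correct: F = ma, p = mv, E = ½mv²
Dimensionally incorrect: none
Ordered (correct first, then incorrect): F = ma, p = mv, E = ½mv²

- F = ma: LHS [L M T^-2], RHS [L M T^-2] → correct ✓
- p = mv: LHS [L M T^-1], RHS [L M T^-1] → correct ✓
- E = ½mv²: LHS [L^2 M T^-2], RHS [L^2 M T^-2] → correct ✓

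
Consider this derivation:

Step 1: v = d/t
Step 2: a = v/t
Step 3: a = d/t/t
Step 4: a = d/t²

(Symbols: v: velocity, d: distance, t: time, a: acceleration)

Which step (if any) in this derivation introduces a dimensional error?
No step introduces an error — all steps are dimensionally consistent.

Step 1: v = d/t → LHS [L T^-1], RHS [L T^-1] ✓
Step 2: a = v/t → LHS [L T^-2], RHS [L T^-2] ✓
Step 3: a = d/t/t → LHS [L T^-2], RHS [L T^-2] ✓
Step 4: a = d/t² → LHS [L T^-2], RHS [L T^-2] ✓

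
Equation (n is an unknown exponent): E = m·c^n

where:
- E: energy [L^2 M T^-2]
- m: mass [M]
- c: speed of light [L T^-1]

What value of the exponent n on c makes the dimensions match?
n = 2

E has dimensions [L^2 M T^-2]; c has dimensions [L T^-1].
The rest of the RHS has dimensions [M], so c^n must supply [L^2 T^-2].
With n = 2: m·c^2 has dimensions [L^2 M T^-2], matching the LHS ✓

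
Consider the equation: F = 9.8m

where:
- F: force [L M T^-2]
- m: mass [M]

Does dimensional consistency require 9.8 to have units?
Yes

F has dimensions [L M T^-2], while m alone has dimensions [M]. For the equation to balance, the factor 9.8 must carry dimensions [L T^-2] — it is a dimensional constant (a numerical value of a physical quantity with its units suppressed), not a pure number.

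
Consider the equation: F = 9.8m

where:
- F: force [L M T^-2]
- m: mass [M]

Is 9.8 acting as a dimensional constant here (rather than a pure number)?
Yes

F has dimensions [L M T^-2], while m alone has dimensions [M]. For the equation to balance, the factor 9.8 must carry dimensions [L T^-2] — it is a dimensional constant (a numerical value of a physical quantity with its units suppressed), not a pure number.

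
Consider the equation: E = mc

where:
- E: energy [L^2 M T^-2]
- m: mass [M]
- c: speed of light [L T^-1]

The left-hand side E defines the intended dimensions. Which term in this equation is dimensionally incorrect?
The right-hand side term mc

E has dimensions [L^2 M T^-2], but mc has dimensions [L M T^-1], so the term mc is dimensionally wrong for E.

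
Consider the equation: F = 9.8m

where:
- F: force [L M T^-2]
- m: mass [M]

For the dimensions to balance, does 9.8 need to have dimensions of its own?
Yes

F has dimensions [L M T^-2], while m alone has dimensions [M]. For the equation to balance, the factor 9.8 must carry dimensions [L T^-2] — it is a dimensional constant (a numerical value of a physical quantity with its units suppressed), not a pure number.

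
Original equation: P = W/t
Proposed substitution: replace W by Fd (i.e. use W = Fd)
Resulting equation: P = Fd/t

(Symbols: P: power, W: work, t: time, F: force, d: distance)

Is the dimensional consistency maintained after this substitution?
Yes

[W] = [L^2 M T^-2] and [Fd] = [L^2 M T^-2]. These match, so the substitution replaces a quantity by one of the same dimensions and the result P = Fd/t has LHS [L^2 M T^-3] vs RHS [L^2 M T^-3] — still consistent.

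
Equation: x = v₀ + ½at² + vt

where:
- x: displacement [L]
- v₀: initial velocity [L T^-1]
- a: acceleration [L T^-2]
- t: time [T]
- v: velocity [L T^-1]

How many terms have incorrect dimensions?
1

LHS x: [L]
- v₀: [L T^-1] ✗
- ½at²: [L] ✓
- vt: [L] ✓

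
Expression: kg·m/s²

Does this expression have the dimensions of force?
Yes

The expression kg·m/s² has dimensions [L M T^-2], which is exactly force [L M T^-2].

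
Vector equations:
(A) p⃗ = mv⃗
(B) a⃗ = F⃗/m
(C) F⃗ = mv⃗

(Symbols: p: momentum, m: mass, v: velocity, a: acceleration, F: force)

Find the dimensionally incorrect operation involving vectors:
(C) F⃗ = mv⃗

(A) p⃗ = mv⃗: LHS [L M T^-1], RHS [L M T^-1] ✓ — mass (scalar) times velocity (vector)
(B) a⃗ = F⃗/m: LHS [L T^-2], RHS [L T^-2] ✓ — force (vector) divided by mass (scalar)
(C) F⃗ = mv⃗: LHS [L M T^-2], RHS [L M T^-1] ✗ — mass times velocity is momentum, not force; should be ma⃗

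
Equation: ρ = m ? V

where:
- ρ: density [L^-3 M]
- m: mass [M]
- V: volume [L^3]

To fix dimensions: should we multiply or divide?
division (÷): ρ = m ÷ V

ρ [L^-3 M]; m [M]; V [L^3].
m × V → [L^3 M] ✗
m ÷ V → [L^-3 M] ✓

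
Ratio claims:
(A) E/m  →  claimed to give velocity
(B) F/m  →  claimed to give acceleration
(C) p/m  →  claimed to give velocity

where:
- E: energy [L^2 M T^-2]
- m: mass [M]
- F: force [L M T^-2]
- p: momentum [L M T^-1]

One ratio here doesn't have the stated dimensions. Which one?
(A) E/m does not give velocity

(A) E/m: [L^2 T^-2] ≠ velocity [L T^-1] ✗
(B) F/m: [L T^-2] = acceleration [L T^-2] ✓
(C) p/m: [L T^-1] = velocity [L T^-1] ✓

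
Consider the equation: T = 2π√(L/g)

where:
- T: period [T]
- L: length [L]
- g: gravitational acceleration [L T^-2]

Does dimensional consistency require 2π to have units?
No

T has dimensions [T] and √(L/g) already has dimensions [T], so the equation balances without 2π contributing any dimensions. 2π is a pure (dimensionless) number; changing or removing it would not affect dimensional consistency.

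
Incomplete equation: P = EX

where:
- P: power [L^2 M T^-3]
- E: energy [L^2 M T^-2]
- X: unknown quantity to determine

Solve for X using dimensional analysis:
X = f (inverse time / frequency (1/t)), dimensions [T^-1]

P has dimensions [L^2 M T^-3]; the rest of the RHS (E) has dimensions [L^2 M T^-2].
So X must have dimensions [T^-1] — X = f (inverse time / frequency (1/t)).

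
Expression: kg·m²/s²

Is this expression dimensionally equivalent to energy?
Yes

The expression kg·m²/s² has dimensions [L^2 M T^-2], which is exactly energy [L^2 M T^-2].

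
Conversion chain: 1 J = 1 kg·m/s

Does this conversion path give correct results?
The chain is incorrect (it contains an error).

Incorrect: Joule is kg·m²/s², not kg·m/s (that is momentum)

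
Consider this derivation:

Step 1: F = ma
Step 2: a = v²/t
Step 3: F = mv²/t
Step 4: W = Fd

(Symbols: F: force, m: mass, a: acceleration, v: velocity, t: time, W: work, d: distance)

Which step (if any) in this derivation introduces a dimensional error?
Step 2

Step 1: F = ma → LHS [L M T^-2], RHS [L M T^-2] ✓
Step 2: a = v²/t → LHS [L T^-2], RHS [L^2 T^-3] ✗

The first dimensional inconsistency appears in step 2: a = v²/t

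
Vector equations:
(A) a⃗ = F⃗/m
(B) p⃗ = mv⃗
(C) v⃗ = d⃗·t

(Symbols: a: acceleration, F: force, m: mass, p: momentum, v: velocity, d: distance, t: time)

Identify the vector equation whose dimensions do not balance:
(C) v⃗ = d⃗·t

(A) a⃗ = F⃗/m: LHS [L T^-2], RHS [L T^-2] ✓ — force (vector) divided by mass (scalar)
(B) p⃗ = mv⃗: LHS [L M T^-1], RHS [L M T^-1] ✓ — mass (scalar) times velocity (vector)
(C) v⃗ = d⃗·t: LHS [L T^-1], RHS [L T] ✗ — velocity is displacement per time; should be d⃗/t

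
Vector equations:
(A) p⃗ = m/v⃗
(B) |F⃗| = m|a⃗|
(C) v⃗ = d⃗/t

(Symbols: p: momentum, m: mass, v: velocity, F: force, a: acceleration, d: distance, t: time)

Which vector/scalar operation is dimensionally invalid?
(A) p⃗ = m/v⃗

(A) p⃗ = m/v⃗: LHS [L M T^-1], RHS [L^-1 M T] ✗ — momentum is mass times velocity; should be mv⃗ (and division by a vector is undefined)
(B) |F⃗| = m|a⃗|: LHS [L M T^-2], RHS [L M T^-2] ✓ — magnitudes of vectors are scalars
(C) v⃗ = d⃗/t: LHS [L T^-1], RHS [L T^-1] ✓ — displacement (vector) divided by time (scalar)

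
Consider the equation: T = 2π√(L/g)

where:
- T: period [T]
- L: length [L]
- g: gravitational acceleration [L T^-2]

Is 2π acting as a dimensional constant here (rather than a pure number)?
No

T has dimensions [T] and √(L/g) already has dimensions [T], so the equation balances without 2π contributing any dimensions. 2π is a pure (dimensionless) number; changing or removing it would not affect dimensional consistency.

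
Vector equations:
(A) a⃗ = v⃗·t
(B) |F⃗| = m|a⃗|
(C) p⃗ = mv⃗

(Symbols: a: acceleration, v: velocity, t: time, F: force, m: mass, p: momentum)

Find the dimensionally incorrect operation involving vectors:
(A) a⃗ = v⃗·t

(A) a⃗ = v⃗·t: LHS [L T^-2], RHS [L] ✗ — acceleration is velocity per time; should be v⃗/t
(B) |F⃗| = m|a⃗|: LHS [L M T^-2], RHS [L M T^-2] ✓ — magnitudes of vectors are scalars
(C) p⃗ = mv⃗: LHS [L M T^-1], RHS [L M T^-1] ✓ — mass (scalar) times velocity (vector)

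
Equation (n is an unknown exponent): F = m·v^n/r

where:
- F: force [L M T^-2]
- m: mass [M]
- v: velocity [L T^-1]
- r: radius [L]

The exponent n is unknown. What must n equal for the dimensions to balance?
n = 2

F has dimensions [L M T^-2]; v has dimensions [L T^-1].
The rest of the RHS has dimensions [L^-1 M], so v^n must supply [L^2 T^-2].
With n = 2: m·v^2/r has dimensions [L M T^-2], matching the LHS ✓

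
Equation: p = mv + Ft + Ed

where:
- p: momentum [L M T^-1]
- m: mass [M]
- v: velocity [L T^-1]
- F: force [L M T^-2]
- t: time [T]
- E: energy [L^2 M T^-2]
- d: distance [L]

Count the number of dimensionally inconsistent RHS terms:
1

LHS p: [L M T^-1]
- mv: [L M T^-1] ✓
- Ft: [L M T^-1] ✓
- Ed: [L^3 M T^-2] ✗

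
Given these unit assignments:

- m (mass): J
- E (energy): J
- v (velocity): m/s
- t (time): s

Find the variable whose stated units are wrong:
m

The variable m (mass) should have units kg, not J.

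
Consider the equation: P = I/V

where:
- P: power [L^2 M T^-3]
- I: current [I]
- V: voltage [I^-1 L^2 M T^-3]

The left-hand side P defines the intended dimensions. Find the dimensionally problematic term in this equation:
The right-hand side term I/V

P has dimensions [L^2 M T^-3], but I/V has dimensions [I^2 L^-2 M^-1 T^3], so the term I/V is dimensionally wrong for P.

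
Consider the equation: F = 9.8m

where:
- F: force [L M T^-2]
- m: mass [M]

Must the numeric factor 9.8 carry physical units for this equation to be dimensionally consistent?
Yes

F has dimensions [L M T^-2], while m alone has dimensions [M]. For the equation to balance, the factor 9.8 must carry dimensions [L T^-2] — it is a dimensional constant (a numerical value of a physical quantity with its units suppressed), not a pure number.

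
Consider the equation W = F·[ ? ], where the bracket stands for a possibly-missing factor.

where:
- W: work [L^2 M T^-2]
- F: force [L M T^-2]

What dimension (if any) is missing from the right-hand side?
[L] — length (e.g. a distance d)

W has dimensions [L^2 M T^-2]; F has dimensions [L M T^-2].
The bracketed factor must supply [L^2 M T^-2] / [L M T^-2] = [L].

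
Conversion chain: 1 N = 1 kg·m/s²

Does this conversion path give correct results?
The chain is correct (no errors).

Correct: Newton is defined as kg·m/s²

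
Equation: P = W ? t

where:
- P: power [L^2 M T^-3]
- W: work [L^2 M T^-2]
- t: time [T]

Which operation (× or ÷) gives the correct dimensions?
division (÷): P = W ÷ t

P [L^2 M T^-3]; W [L^2 M T^-2]; t [T].
W × t → [L^2 M T^-1] ✗
W ÷ t → [L^2 M T^-3] ✓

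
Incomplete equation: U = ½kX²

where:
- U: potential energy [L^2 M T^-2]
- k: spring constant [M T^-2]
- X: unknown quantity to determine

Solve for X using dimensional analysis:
X = x (displacement), dimensions [L]

U has dimensions [L^2 M T^-2]; the rest of the RHS (½k) has dimensions [M T^-2].
So X² must have dimensions [L^2], i.e. X has dimensions [L] — X = x (displacement).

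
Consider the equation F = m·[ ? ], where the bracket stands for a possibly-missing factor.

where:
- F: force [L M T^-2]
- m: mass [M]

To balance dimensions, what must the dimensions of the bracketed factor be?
[L T^-2] — acceleration (e.g. a)

F has dimensions [L M T^-2]; m has dimensions [M].
The bracketed factor must supply [L M T^-2] / [M] = [L T^-2].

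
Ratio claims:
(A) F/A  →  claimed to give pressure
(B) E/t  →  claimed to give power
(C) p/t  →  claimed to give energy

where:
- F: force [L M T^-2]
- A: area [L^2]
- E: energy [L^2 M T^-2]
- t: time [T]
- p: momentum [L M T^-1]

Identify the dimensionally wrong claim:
(C) p/t does not give energy

(A) F/A: [L^-1 M T^-2] = pressure [L^-1 M T^-2] ✓
(B) E/t: [L^2 M T^-3] = power [L^2 M T^-3] ✓
(C) p/t: [L M T^-2] ≠ energy [L^2 M T^-2] ✗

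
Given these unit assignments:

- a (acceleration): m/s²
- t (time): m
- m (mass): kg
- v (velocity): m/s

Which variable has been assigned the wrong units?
t

The variable t (time) should have units s, not m.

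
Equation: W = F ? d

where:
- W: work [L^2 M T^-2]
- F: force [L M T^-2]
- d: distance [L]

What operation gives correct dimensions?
multiplication (×): W = F × d

W [L^2 M T^-2]; F [L M T^-2]; d [L].
F × d → [L^2 M T^-2] ✓
F ÷ d → [M T^-2] ✗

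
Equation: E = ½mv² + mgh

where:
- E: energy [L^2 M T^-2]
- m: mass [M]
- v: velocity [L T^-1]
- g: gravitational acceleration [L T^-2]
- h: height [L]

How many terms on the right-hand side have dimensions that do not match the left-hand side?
0

LHS E: [L^2 M T^-2]
- ½mv²: [L^2 M T^-2] ✓
- mgh: [L^2 M T^-2] ✓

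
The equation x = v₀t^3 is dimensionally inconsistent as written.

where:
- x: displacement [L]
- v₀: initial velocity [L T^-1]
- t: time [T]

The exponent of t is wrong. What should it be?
The exponent of t should be 1: x = v₀t

The LHS x has dimensions [L]; t has dimensions [T].
As written, the RHS v₀t^3 (exponent 3 on t) has dimensions [L T^2], which does not match.
With exponent 1, the RHS v₀t has dimensions [L], matching the LHS.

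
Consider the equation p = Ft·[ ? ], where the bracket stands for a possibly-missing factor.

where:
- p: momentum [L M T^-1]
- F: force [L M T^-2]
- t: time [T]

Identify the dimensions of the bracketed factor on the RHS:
Nothing is missing — the bracketed factor must be dimensionless.

p has dimensions [L M T^-1] and Ft already has dimensions [L M T^-1], so p = Ft is dimensionally complete.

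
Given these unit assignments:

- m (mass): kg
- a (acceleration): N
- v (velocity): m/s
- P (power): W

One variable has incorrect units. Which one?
a

The variable a (acceleration) should have units m/s², not N.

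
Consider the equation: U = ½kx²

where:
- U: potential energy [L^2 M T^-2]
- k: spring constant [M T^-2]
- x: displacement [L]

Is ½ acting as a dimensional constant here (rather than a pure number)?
No

U has dimensions [L^2 M T^-2] and kx² already has dimensions [L^2 M T^-2], so the equation balances without ½ contributing any dimensions. ½ is a pure (dimensionless) number; changing or removing it would not affect dimensional consistency.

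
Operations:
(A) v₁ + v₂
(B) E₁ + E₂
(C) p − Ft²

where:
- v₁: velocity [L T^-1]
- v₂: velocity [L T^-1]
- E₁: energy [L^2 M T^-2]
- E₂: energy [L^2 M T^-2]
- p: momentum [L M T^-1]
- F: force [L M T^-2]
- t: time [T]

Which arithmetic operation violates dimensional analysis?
(C) p − Ft²

(A) v₁ + v₂: v₁ [L T^-1] and v₂ [L T^-1] — same dimensions ✓
(B) E₁ + E₂: E₁ [L^2 M T^-2] and E₂ [L^2 M T^-2] — same dimensions ✓
(C) p − Ft²: p [L M T^-1] and Ft² [L M] — different dimensions cannot be added/subtracted ✗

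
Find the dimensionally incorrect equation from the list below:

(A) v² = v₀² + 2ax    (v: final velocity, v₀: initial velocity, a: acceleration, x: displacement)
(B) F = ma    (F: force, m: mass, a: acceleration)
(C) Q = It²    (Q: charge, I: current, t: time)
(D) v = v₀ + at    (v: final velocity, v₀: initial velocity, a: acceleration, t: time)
(C) Q = It²

The equation (C) Q = It² is dimensionally incorrect.

LHS (Q): [I T]
RHS (It²): [I T^2] ✗

The dimensions do not match. The other three equations balance.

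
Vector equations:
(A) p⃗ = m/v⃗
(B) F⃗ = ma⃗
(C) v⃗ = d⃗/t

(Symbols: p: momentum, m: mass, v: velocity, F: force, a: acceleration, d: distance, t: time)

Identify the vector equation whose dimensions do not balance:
(A) p⃗ = m/v⃗

(A) p⃗ = m/v⃗: LHS [L M T^-1], RHS [L^-1 M T] ✗ — momentum is mass times velocity; should be mv⃗ (and division by a vector is undefined)
(B) F⃗ = ma⃗: LHS [L M T^-2], RHS [L M T^-2] ✓ — Force and acceleration are vectors, mass is a scalar
(C) v⃗ = d⃗/t: LHS [L T^-1], RHS [L T^-1] ✓ — displacement (vector) divided by time (scalar)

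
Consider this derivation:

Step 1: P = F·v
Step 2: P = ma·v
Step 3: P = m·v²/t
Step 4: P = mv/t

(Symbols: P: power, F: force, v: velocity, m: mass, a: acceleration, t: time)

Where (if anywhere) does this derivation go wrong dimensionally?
Step 4

Step 1: P = F·v → LHS [L^2 M T^-3], RHS [L^2 M T^-3] ✓
Step 2: P = ma·v → LHS [L^2 M T^-3], RHS [L^2 M T^-3] ✓
Step 3: P = m·v²/t → LHS [L^2 M T^-3], RHS [L^2 M T^-3] ✓
Step 4: P = mv/t → LHS [L^2 M T^-3], RHS [L M T^-2] ✗

The first dimensional inconsistency appears in step 4: P = mv/t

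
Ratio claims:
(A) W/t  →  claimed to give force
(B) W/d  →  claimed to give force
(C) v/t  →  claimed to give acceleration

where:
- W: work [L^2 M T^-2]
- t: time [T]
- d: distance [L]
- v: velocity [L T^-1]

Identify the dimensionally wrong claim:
(A) W/t does not give force

(A) W/t: [L^2 M T^-3] ≠ force [L M T^-2] ✗
(B) W/d: [L M T^-2] = force [L M T^-2] ✓
(C) v/t: [L T^-2] = acceleration [L T^-2] ✓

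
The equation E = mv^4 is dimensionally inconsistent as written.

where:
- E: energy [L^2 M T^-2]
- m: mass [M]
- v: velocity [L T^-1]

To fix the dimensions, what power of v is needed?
The exponent of v should be 2: E = mv^2

The LHS E has dimensions [L^2 M T^-2]; v has dimensions [L T^-1].
As written, the RHS mv^4 (exponent 4 on v) has dimensions [L^4 M T^-4], which does not match.
With exponent 2, the RHS mv^2 has dimensions [L^2 M T^-2], matching the LHS.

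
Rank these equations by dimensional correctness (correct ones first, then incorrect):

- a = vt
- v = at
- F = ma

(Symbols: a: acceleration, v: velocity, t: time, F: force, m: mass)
Dimensionally correct: v = at, F = ma
Dimensionally incorrect: a = vt
Ordered (correct first, then incorrect): v = at, F = ma, a = vt

- a = vt: LHS [L T^-2], RHS [L] → incorrect ✗
- v = at: LHS [L T^-1], RHS [L T^-1] → correct ✓
- F = ma: LHS [L M T^-2], RHS [L M T^-2] → correct ✓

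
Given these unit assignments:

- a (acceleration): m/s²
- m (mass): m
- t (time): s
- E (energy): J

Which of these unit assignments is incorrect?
m

The variable m (mass) should have units kg, not m.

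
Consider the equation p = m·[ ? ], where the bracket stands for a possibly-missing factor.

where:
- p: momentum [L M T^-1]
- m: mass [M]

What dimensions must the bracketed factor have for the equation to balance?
[L T^-1] — velocity (e.g. v)

p has dimensions [L M T^-1]; m has dimensions [M].
The bracketed factor must supply [L M T^-1] / [M] = [L T^-1].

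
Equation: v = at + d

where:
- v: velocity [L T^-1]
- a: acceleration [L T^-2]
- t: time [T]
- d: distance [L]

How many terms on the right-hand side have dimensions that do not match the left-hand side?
1

LHS v: [L T^-1]
- at: [L T^-1] ✓
- d: [L] ✗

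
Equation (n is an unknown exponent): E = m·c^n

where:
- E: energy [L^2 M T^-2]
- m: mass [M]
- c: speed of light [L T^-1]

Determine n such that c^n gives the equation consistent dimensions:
n = 2

E has dimensions [L^2 M T^-2]; c has dimensions [L T^-1].
The rest of the RHS has dimensions [M], so c^n must supply [L^2 T^-2].
With n = 2: m·c^2 has dimensions [L^2 M T^-2], matching the LHS ✓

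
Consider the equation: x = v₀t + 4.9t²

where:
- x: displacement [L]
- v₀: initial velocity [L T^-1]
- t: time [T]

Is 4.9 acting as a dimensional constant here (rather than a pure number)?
Yes

x has dimensions [L], while t² alone has dimensions [T^2]. For the equation to balance, the factor 4.9 must carry dimensions [L T^-2] — it is a dimensional constant (a numerical value of a physical quantity with its units suppressed), not a pure number.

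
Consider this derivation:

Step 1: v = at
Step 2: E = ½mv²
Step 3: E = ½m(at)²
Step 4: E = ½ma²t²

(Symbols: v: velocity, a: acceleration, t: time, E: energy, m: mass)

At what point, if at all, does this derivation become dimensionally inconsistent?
No step introduces an error — all steps are dimensionally consistent.

Step 1: v = at → LHS [L T^-1], RHS [L T^-1] ✓
Step 2: E = ½mv² → LHS [L^2 M T^-2], RHS [L^2 M T^-2] ✓
Step 3: E = ½m(at)² → LHS [L^2 M T^-2], RHS [L^2 M T^-2] ✓
Step 4: E = ½ma²t² → LHS [L^2 M T^-2], RHS [L^2 M T^-2] ✓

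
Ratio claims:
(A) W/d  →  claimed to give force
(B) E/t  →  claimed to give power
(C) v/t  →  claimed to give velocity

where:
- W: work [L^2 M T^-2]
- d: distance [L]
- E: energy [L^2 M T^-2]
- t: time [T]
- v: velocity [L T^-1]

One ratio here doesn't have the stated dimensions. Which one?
(C) v/t does not give velocity

(A) W/d: [L M T^-2] = force [L M T^-2] ✓
(B) E/t: [L^2 M T^-3] = power [L^2 M T^-3] ✓
(C) v/t: [L T^-2] ≠ velocity [L T^-1] ✗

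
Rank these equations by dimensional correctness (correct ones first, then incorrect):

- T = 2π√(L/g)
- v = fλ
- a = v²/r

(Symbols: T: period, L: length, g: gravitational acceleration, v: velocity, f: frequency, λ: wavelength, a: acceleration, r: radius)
Dimensionally correct: T = 2π√(L/g), v = fλ, a = v²/r
Dimensionally incorrect: none
Ordered (correct first, then incorrect): T = 2π√(L/g), v = fλ, a = v²/r

- T = 2π√(L/g): LHS [T], RHS [T] → correct ✓
- v = fλ: LHS [L T^-1], RHS [L T^-1] → correct ✓
- a = v²/r: LHS [L T^-2], RHS [L T^-2] → correct ✓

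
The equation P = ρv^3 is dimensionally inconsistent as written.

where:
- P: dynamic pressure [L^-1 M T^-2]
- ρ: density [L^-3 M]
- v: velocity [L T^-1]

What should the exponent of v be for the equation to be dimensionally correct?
The exponent of v should be 2: P = ρv^2

The LHS P has dimensions [L^-1 M T^-2]; v has dimensions [L T^-1].
As written, the RHS ρv^3 (exponent 3 on v) has dimensions [M T^-3], which does not match.
With exponent 2, the RHS ρv^2 has dimensions [L^-1 M T^-2], matching the LHS.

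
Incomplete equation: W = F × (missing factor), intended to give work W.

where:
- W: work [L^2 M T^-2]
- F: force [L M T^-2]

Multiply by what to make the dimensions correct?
d (distance), dimensions [L]

W has dimensions [L^2 M T^-2] and F has dimensions [L M T^-2].
The missing factor must have dimensions [L^2 M T^-2] / [L M T^-2] = [L], i.e. distance (d).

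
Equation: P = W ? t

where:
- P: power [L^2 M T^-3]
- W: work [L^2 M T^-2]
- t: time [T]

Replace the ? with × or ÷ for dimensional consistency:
division (÷): P = W ÷ t

P [L^2 M T^-3]; W [L^2 M T^-2]; t [T].
W × t → [L^2 M T^-1] ✗
W ÷ t → [L^2 M T^-3] ✓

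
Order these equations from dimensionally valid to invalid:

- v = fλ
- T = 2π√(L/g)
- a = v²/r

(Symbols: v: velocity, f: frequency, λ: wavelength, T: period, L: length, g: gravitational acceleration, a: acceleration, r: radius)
Dimensionally correct: v = fλ, T = 2π√(L/g), a = v²/r
Dimensionally incorrect: none
Ordered (correct first, then incorrect): v = fλ, T = 2π√(L/g), a = v²/r

- v = fλ: LHS [L T^-1], RHS [L T^-1] → correct ✓
- T = 2π√(L/g): LHS [T], RHS [T] → correct ✓
- a = v²/r: LHS [L T^-2], RHS [L T^-2] → correct ✓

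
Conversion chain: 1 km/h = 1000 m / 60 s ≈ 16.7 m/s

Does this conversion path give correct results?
The chain is incorrect (it contains an error).

Incorrect: 1 h = 3600 s, not 60 s (1 km/h ≈ 0.278 m/s)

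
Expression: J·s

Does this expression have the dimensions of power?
No

The expression J·s has dimensions [L^2 M T^-1], but power has dimensions [L^2 M T^-3].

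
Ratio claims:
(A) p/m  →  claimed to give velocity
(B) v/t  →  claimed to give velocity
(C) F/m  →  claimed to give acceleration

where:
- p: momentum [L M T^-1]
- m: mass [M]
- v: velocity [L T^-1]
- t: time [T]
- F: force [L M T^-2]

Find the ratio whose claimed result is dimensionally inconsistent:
(B) v/t does not give velocity

(A) p/m: [L T^-1] = velocity [L T^-1] ✓
(B) v/t: [L T^-2] ≠ velocity [L T^-1] ✗
(C) F/m: [L T^-2] = acceleration [L T^-2] ✓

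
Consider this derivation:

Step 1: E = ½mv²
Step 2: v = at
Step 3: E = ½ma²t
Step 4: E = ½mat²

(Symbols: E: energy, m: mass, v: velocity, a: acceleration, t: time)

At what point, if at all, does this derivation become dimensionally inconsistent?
Step 3

Step 1: E = ½mv² → LHS [L^2 M T^-2], RHS [L^2 M T^-2] ✓
Step 2: v = at → LHS [L T^-1], RHS [L T^-1] ✓
Step 3: E = ½ma²t → LHS [L^2 M T^-2], RHS [L^2 M T^-3] ✗

The first dimensional inconsistency appears in step 3: E = ½ma²t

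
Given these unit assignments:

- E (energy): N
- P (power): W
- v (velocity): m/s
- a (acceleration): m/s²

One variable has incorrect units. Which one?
E

The variable E (energy) should have units J, not N.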